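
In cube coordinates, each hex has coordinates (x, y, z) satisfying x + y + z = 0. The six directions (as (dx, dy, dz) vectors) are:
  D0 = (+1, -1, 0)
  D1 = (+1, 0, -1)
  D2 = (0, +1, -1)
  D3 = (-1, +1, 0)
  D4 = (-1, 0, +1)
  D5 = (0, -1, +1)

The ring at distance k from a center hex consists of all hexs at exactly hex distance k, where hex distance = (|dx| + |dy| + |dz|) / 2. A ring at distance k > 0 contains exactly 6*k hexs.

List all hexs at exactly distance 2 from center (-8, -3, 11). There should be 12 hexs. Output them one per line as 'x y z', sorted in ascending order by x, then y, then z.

Answer: -10 -3 13
-10 -2 12
-10 -1 11
-9 -4 13
-9 -1 10
-8 -5 13
-8 -1 9
-7 -5 12
-7 -2 9
-6 -5 11
-6 -4 10
-6 -3 9

Derivation:
Walk ring at distance 2 from (-8, -3, 11):
Start at center + D4*2 = (-10, -3, 13)
  hex 0: (-10, -3, 13)
  hex 1: (-9, -4, 13)
  hex 2: (-8, -5, 13)
  hex 3: (-7, -5, 12)
  hex 4: (-6, -5, 11)
  hex 5: (-6, -4, 10)
  hex 6: (-6, -3, 9)
  hex 7: (-7, -2, 9)
  hex 8: (-8, -1, 9)
  hex 9: (-9, -1, 10)
  hex 10: (-10, -1, 11)
  hex 11: (-10, -2, 12)
Sorted: 12 hexes.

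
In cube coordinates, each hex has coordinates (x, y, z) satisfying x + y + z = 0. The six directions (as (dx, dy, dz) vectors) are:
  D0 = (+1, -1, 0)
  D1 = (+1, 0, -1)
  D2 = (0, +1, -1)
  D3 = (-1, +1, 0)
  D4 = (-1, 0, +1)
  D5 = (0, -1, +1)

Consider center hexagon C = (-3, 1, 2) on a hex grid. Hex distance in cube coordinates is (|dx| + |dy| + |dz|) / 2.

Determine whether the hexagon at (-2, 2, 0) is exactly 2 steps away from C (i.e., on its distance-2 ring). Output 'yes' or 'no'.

Answer: yes

Derivation:
|px - cx| = |-2 - (-3)| = 1
|py - cy| = |2 - 1| = 1
|pz - cz| = |0 - 2| = 2
distance = (1+1+2)/2 = 4/2 = 2
radius = 2; distance == radius -> yes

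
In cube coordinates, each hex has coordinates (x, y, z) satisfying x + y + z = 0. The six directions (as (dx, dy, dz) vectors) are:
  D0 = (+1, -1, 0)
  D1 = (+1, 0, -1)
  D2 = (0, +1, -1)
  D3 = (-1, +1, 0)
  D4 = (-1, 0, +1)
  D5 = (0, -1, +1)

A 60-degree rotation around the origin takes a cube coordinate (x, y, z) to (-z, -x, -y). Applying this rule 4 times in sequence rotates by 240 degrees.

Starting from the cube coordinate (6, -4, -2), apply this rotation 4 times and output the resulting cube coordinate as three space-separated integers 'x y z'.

Answer: -2 6 -4

Derivation:
Start: (6, -4, -2)
Step 1: (6, -4, -2) -> (-(-2), -(6), -(-4)) = (2, -6, 4)
Step 2: (2, -6, 4) -> (-(4), -(2), -(-6)) = (-4, -2, 6)
Step 3: (-4, -2, 6) -> (-(6), -(-4), -(-2)) = (-6, 4, 2)
Step 4: (-6, 4, 2) -> (-(2), -(-6), -(4)) = (-2, 6, -4)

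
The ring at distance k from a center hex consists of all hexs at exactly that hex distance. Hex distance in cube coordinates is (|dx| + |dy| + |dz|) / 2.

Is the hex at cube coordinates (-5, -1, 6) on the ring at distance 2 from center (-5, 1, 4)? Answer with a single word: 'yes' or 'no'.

Answer: yes

Derivation:
|px - cx| = |-5 - (-5)| = 0
|py - cy| = |-1 - 1| = 2
|pz - cz| = |6 - 4| = 2
distance = (0+2+2)/2 = 4/2 = 2
radius = 2; distance == radius -> yes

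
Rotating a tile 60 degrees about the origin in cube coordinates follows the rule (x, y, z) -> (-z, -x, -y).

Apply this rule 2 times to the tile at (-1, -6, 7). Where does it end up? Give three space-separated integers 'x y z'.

Start: (-1, -6, 7)
Step 1: (-1, -6, 7) -> (-(7), -(-1), -(-6)) = (-7, 1, 6)
Step 2: (-7, 1, 6) -> (-(6), -(-7), -(1)) = (-6, 7, -1)

Answer: -6 7 -1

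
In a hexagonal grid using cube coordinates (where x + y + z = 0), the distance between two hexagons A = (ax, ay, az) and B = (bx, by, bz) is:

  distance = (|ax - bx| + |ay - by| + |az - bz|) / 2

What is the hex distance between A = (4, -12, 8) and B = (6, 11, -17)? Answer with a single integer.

Answer: 25

Derivation:
|ax - bx| = |4 - 6| = 2
|ay - by| = |-12 - 11| = 23
|az - bz| = |8 - (-17)| = 25
distance = (2 + 23 + 25) / 2 = 50 / 2 = 25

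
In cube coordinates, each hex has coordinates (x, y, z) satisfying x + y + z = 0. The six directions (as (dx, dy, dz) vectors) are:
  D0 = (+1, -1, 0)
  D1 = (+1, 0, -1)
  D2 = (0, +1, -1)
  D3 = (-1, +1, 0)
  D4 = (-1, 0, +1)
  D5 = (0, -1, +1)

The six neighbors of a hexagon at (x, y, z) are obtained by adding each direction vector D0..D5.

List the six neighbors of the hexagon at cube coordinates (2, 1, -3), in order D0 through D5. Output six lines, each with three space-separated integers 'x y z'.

Center: (2, 1, -3). Add each direction:
  D0: (2, 1, -3) + (1, -1, 0) = (3, 0, -3)
  D1: (2, 1, -3) + (1, 0, -1) = (3, 1, -4)
  D2: (2, 1, -3) + (0, 1, -1) = (2, 2, -4)
  D3: (2, 1, -3) + (-1, 1, 0) = (1, 2, -3)
  D4: (2, 1, -3) + (-1, 0, 1) = (1, 1, -2)
  D5: (2, 1, -3) + (0, -1, 1) = (2, 0, -2)

Answer: 3 0 -3
3 1 -4
2 2 -4
1 2 -3
1 1 -2
2 0 -2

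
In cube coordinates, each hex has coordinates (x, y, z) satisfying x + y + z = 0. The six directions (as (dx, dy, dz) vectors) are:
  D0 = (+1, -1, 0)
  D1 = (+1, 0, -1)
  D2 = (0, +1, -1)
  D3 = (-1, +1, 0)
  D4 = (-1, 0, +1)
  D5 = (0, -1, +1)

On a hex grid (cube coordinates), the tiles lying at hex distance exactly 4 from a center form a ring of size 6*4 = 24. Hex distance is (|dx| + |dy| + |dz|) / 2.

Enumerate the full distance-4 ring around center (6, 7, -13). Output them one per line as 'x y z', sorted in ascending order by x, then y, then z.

Answer: 2 7 -9
2 8 -10
2 9 -11
2 10 -12
2 11 -13
3 6 -9
3 11 -14
4 5 -9
4 11 -15
5 4 -9
5 11 -16
6 3 -9
6 11 -17
7 3 -10
7 10 -17
8 3 -11
8 9 -17
9 3 -12
9 8 -17
10 3 -13
10 4 -14
10 5 -15
10 6 -16
10 7 -17

Derivation:
Walk ring at distance 4 from (6, 7, -13):
Start at center + D4*4 = (2, 7, -9)
  hex 0: (2, 7, -9)
  hex 1: (3, 6, -9)
  hex 2: (4, 5, -9)
  hex 3: (5, 4, -9)
  hex 4: (6, 3, -9)
  hex 5: (7, 3, -10)
  hex 6: (8, 3, -11)
  hex 7: (9, 3, -12)
  hex 8: (10, 3, -13)
  hex 9: (10, 4, -14)
  hex 10: (10, 5, -15)
  hex 11: (10, 6, -16)
  hex 12: (10, 7, -17)
  hex 13: (9, 8, -17)
  hex 14: (8, 9, -17)
  hex 15: (7, 10, -17)
  hex 16: (6, 11, -17)
  hex 17: (5, 11, -16)
  hex 18: (4, 11, -15)
  hex 19: (3, 11, -14)
  hex 20: (2, 11, -13)
  hex 21: (2, 10, -12)
  hex 22: (2, 9, -11)
  hex 23: (2, 8, -10)
Sorted: 24 hexes.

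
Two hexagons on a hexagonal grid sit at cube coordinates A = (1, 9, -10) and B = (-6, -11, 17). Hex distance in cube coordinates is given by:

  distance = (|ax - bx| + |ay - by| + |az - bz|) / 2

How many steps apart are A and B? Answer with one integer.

|ax - bx| = |1 - (-6)| = 7
|ay - by| = |9 - (-11)| = 20
|az - bz| = |-10 - 17| = 27
distance = (7 + 20 + 27) / 2 = 54 / 2 = 27

Answer: 27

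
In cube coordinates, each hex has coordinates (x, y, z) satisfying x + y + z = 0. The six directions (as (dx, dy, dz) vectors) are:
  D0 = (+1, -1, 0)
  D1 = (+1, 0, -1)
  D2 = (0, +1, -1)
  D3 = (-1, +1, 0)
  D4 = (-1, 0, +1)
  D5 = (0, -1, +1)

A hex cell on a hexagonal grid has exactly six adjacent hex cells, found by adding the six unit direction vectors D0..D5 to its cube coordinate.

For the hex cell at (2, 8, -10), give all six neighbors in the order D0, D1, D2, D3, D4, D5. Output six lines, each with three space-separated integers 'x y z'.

Answer: 3 7 -10
3 8 -11
2 9 -11
1 9 -10
1 8 -9
2 7 -9

Derivation:
Center: (2, 8, -10). Add each direction:
  D0: (2, 8, -10) + (1, -1, 0) = (3, 7, -10)
  D1: (2, 8, -10) + (1, 0, -1) = (3, 8, -11)
  D2: (2, 8, -10) + (0, 1, -1) = (2, 9, -11)
  D3: (2, 8, -10) + (-1, 1, 0) = (1, 9, -10)
  D4: (2, 8, -10) + (-1, 0, 1) = (1, 8, -9)
  D5: (2, 8, -10) + (0, -1, 1) = (2, 7, -9)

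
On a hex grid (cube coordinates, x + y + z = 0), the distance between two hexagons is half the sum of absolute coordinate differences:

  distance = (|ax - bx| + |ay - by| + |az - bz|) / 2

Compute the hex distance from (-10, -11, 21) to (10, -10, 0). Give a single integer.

Answer: 21

Derivation:
|ax - bx| = |-10 - 10| = 20
|ay - by| = |-11 - (-10)| = 1
|az - bz| = |21 - 0| = 21
distance = (20 + 1 + 21) / 2 = 42 / 2 = 21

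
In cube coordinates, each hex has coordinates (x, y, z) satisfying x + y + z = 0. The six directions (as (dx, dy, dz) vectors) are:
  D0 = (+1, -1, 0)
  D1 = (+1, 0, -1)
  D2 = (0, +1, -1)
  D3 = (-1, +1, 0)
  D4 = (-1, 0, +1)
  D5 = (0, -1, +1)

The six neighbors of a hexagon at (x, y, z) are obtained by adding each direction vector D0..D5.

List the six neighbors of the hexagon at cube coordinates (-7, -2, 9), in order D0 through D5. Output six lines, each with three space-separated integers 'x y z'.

Answer: -6 -3 9
-6 -2 8
-7 -1 8
-8 -1 9
-8 -2 10
-7 -3 10

Derivation:
Center: (-7, -2, 9). Add each direction:
  D0: (-7, -2, 9) + (1, -1, 0) = (-6, -3, 9)
  D1: (-7, -2, 9) + (1, 0, -1) = (-6, -2, 8)
  D2: (-7, -2, 9) + (0, 1, -1) = (-7, -1, 8)
  D3: (-7, -2, 9) + (-1, 1, 0) = (-8, -1, 9)
  D4: (-7, -2, 9) + (-1, 0, 1) = (-8, -2, 10)
  D5: (-7, -2, 9) + (0, -1, 1) = (-7, -3, 10)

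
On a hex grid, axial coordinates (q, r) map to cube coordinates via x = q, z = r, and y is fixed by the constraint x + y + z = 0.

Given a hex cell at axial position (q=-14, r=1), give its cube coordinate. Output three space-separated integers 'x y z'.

Answer: -14 13 1

Derivation:
x = q = -14
z = r = 1
y = -x - z = -(-14) - (1) = 13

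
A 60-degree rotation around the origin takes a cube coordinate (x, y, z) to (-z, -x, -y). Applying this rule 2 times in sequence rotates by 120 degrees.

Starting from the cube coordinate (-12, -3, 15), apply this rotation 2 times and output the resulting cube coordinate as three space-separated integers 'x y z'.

Start: (-12, -3, 15)
Step 1: (-12, -3, 15) -> (-(15), -(-12), -(-3)) = (-15, 12, 3)
Step 2: (-15, 12, 3) -> (-(3), -(-15), -(12)) = (-3, 15, -12)

Answer: -3 15 -12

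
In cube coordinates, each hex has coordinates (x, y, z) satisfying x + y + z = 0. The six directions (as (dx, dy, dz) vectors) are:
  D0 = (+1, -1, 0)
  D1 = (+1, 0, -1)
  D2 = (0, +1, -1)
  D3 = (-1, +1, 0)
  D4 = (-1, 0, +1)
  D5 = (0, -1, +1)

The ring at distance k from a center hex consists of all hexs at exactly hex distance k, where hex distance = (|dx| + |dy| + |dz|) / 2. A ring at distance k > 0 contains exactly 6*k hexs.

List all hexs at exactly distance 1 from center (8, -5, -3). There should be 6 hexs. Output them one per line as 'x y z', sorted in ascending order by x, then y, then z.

Answer: 7 -5 -2
7 -4 -3
8 -6 -2
8 -4 -4
9 -6 -3
9 -5 -4

Derivation:
Walk ring at distance 1 from (8, -5, -3):
Start at center + D4*1 = (7, -5, -2)
  hex 0: (7, -5, -2)
  hex 1: (8, -6, -2)
  hex 2: (9, -6, -3)
  hex 3: (9, -5, -4)
  hex 4: (8, -4, -4)
  hex 5: (7, -4, -3)
Sorted: 6 hexes.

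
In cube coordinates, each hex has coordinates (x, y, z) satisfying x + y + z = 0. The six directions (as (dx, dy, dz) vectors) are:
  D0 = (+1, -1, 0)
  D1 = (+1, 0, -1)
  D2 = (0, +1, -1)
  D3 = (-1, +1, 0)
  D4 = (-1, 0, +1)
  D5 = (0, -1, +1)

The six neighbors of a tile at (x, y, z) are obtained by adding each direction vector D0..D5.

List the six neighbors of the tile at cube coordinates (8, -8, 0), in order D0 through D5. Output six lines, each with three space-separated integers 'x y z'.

Answer: 9 -9 0
9 -8 -1
8 -7 -1
7 -7 0
7 -8 1
8 -9 1

Derivation:
Center: (8, -8, 0). Add each direction:
  D0: (8, -8, 0) + (1, -1, 0) = (9, -9, 0)
  D1: (8, -8, 0) + (1, 0, -1) = (9, -8, -1)
  D2: (8, -8, 0) + (0, 1, -1) = (8, -7, -1)
  D3: (8, -8, 0) + (-1, 1, 0) = (7, -7, 0)
  D4: (8, -8, 0) + (-1, 0, 1) = (7, -8, 1)
  D5: (8, -8, 0) + (0, -1, 1) = (8, -9, 1)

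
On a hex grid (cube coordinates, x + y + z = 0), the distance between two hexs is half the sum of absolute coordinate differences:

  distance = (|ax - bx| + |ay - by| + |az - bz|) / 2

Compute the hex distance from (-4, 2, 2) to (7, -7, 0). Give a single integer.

Answer: 11

Derivation:
|ax - bx| = |-4 - 7| = 11
|ay - by| = |2 - (-7)| = 9
|az - bz| = |2 - 0| = 2
distance = (11 + 9 + 2) / 2 = 22 / 2 = 11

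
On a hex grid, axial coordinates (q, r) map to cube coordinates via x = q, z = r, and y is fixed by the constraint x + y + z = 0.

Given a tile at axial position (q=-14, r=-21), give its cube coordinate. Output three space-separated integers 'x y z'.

Answer: -14 35 -21

Derivation:
x = q = -14
z = r = -21
y = -x - z = -(-14) - (-21) = 35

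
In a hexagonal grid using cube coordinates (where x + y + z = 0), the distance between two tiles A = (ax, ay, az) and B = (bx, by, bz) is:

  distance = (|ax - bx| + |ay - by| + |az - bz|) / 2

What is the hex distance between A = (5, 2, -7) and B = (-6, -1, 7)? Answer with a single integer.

Answer: 14

Derivation:
|ax - bx| = |5 - (-6)| = 11
|ay - by| = |2 - (-1)| = 3
|az - bz| = |-7 - 7| = 14
distance = (11 + 3 + 14) / 2 = 28 / 2 = 14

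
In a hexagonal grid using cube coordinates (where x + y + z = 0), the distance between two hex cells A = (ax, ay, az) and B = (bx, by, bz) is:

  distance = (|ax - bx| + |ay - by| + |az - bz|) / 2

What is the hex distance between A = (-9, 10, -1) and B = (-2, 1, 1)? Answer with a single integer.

|ax - bx| = |-9 - (-2)| = 7
|ay - by| = |10 - 1| = 9
|az - bz| = |-1 - 1| = 2
distance = (7 + 9 + 2) / 2 = 18 / 2 = 9

Answer: 9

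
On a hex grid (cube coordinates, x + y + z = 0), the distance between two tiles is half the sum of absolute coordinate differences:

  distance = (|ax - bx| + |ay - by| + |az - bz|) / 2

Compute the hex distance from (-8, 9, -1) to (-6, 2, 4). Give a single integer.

Answer: 7

Derivation:
|ax - bx| = |-8 - (-6)| = 2
|ay - by| = |9 - 2| = 7
|az - bz| = |-1 - 4| = 5
distance = (2 + 7 + 5) / 2 = 14 / 2 = 7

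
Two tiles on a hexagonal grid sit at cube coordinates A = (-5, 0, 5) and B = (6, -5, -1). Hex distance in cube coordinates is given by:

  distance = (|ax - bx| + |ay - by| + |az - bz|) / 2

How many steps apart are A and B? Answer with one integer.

|ax - bx| = |-5 - 6| = 11
|ay - by| = |0 - (-5)| = 5
|az - bz| = |5 - (-1)| = 6
distance = (11 + 5 + 6) / 2 = 22 / 2 = 11

Answer: 11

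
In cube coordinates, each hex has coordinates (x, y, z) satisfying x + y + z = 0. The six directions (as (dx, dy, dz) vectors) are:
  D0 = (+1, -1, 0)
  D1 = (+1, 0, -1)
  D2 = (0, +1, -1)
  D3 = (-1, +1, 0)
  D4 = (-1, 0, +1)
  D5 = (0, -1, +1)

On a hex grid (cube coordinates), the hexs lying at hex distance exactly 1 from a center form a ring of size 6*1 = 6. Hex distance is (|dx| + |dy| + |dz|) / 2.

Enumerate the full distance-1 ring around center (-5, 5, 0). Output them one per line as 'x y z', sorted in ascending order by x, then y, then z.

Answer: -6 5 1
-6 6 0
-5 4 1
-5 6 -1
-4 4 0
-4 5 -1

Derivation:
Walk ring at distance 1 from (-5, 5, 0):
Start at center + D4*1 = (-6, 5, 1)
  hex 0: (-6, 5, 1)
  hex 1: (-5, 4, 1)
  hex 2: (-4, 4, 0)
  hex 3: (-4, 5, -1)
  hex 4: (-5, 6, -1)
  hex 5: (-6, 6, 0)
Sorted: 6 hexes.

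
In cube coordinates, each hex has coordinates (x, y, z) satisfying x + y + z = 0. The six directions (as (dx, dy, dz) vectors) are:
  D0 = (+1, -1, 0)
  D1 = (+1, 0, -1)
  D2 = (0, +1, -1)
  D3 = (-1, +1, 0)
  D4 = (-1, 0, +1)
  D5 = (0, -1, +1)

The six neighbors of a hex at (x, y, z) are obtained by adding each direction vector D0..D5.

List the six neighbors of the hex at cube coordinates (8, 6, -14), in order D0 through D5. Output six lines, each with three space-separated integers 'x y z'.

Answer: 9 5 -14
9 6 -15
8 7 -15
7 7 -14
7 6 -13
8 5 -13

Derivation:
Center: (8, 6, -14). Add each direction:
  D0: (8, 6, -14) + (1, -1, 0) = (9, 5, -14)
  D1: (8, 6, -14) + (1, 0, -1) = (9, 6, -15)
  D2: (8, 6, -14) + (0, 1, -1) = (8, 7, -15)
  D3: (8, 6, -14) + (-1, 1, 0) = (7, 7, -14)
  D4: (8, 6, -14) + (-1, 0, 1) = (7, 6, -13)
  D5: (8, 6, -14) + (0, -1, 1) = (8, 5, -13)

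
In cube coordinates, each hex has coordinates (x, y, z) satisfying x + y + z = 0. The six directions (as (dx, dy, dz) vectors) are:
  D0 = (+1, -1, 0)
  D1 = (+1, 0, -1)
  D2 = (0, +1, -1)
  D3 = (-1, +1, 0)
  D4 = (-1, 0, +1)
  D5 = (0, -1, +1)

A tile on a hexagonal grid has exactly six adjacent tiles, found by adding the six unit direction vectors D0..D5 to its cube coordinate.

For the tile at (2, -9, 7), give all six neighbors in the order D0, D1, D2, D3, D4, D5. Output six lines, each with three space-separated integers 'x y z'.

Answer: 3 -10 7
3 -9 6
2 -8 6
1 -8 7
1 -9 8
2 -10 8

Derivation:
Center: (2, -9, 7). Add each direction:
  D0: (2, -9, 7) + (1, -1, 0) = (3, -10, 7)
  D1: (2, -9, 7) + (1, 0, -1) = (3, -9, 6)
  D2: (2, -9, 7) + (0, 1, -1) = (2, -8, 6)
  D3: (2, -9, 7) + (-1, 1, 0) = (1, -8, 7)
  D4: (2, -9, 7) + (-1, 0, 1) = (1, -9, 8)
  D5: (2, -9, 7) + (0, -1, 1) = (2, -10, 8)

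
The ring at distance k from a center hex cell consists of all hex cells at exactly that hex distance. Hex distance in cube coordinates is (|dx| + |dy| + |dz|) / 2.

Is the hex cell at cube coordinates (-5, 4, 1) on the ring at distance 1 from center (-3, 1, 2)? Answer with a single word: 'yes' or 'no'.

Answer: no

Derivation:
|px - cx| = |-5 - (-3)| = 2
|py - cy| = |4 - 1| = 3
|pz - cz| = |1 - 2| = 1
distance = (2+3+1)/2 = 6/2 = 3
radius = 1; distance != radius -> no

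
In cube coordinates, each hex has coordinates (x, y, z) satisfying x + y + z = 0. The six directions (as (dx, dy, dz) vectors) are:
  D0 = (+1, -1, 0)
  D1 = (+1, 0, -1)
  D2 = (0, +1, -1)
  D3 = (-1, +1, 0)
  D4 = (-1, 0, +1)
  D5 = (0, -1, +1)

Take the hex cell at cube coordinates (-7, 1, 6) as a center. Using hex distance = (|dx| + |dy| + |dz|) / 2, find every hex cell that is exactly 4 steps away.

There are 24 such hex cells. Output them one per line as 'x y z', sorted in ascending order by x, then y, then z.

Walk ring at distance 4 from (-7, 1, 6):
Start at center + D4*4 = (-11, 1, 10)
  hex 0: (-11, 1, 10)
  hex 1: (-10, 0, 10)
  hex 2: (-9, -1, 10)
  hex 3: (-8, -2, 10)
  hex 4: (-7, -3, 10)
  hex 5: (-6, -3, 9)
  hex 6: (-5, -3, 8)
  hex 7: (-4, -3, 7)
  hex 8: (-3, -3, 6)
  hex 9: (-3, -2, 5)
  hex 10: (-3, -1, 4)
  hex 11: (-3, 0, 3)
  hex 12: (-3, 1, 2)
  hex 13: (-4, 2, 2)
  hex 14: (-5, 3, 2)
  hex 15: (-6, 4, 2)
  hex 16: (-7, 5, 2)
  hex 17: (-8, 5, 3)
  hex 18: (-9, 5, 4)
  hex 19: (-10, 5, 5)
  hex 20: (-11, 5, 6)
  hex 21: (-11, 4, 7)
  hex 22: (-11, 3, 8)
  hex 23: (-11, 2, 9)
Sorted: 24 hexes.

Answer: -11 1 10
-11 2 9
-11 3 8
-11 4 7
-11 5 6
-10 0 10
-10 5 5
-9 -1 10
-9 5 4
-8 -2 10
-8 5 3
-7 -3 10
-7 5 2
-6 -3 9
-6 4 2
-5 -3 8
-5 3 2
-4 -3 7
-4 2 2
-3 -3 6
-3 -2 5
-3 -1 4
-3 0 3
-3 1 2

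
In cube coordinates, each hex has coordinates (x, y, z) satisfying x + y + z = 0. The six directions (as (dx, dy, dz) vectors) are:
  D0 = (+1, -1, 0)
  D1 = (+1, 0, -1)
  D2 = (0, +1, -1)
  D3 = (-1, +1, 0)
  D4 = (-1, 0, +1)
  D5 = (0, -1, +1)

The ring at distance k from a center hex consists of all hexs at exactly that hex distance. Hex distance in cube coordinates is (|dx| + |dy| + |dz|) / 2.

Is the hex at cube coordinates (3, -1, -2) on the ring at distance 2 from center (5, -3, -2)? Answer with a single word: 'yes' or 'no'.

Answer: yes

Derivation:
|px - cx| = |3 - 5| = 2
|py - cy| = |-1 - (-3)| = 2
|pz - cz| = |-2 - (-2)| = 0
distance = (2+2+0)/2 = 4/2 = 2
radius = 2; distance == radius -> yes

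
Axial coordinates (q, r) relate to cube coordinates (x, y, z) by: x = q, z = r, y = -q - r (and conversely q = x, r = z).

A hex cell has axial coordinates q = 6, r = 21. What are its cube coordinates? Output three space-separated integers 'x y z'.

x = q = 6
z = r = 21
y = -x - z = -(6) - (21) = -27

Answer: 6 -27 21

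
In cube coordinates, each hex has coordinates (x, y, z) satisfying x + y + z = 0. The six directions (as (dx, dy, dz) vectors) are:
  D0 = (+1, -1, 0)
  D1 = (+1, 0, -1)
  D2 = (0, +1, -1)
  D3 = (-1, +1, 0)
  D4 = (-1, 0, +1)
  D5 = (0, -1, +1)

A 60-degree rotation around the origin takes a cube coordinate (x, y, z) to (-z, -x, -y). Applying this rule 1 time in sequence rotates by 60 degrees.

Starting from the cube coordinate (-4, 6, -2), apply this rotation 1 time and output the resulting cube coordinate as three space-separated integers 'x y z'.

Answer: 2 4 -6

Derivation:
Start: (-4, 6, -2)
Step 1: (-4, 6, -2) -> (-(-2), -(-4), -(6)) = (2, 4, -6)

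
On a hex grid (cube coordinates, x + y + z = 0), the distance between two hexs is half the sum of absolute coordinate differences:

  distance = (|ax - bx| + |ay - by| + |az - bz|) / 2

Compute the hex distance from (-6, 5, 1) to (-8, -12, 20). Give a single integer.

|ax - bx| = |-6 - (-8)| = 2
|ay - by| = |5 - (-12)| = 17
|az - bz| = |1 - 20| = 19
distance = (2 + 17 + 19) / 2 = 38 / 2 = 19

Answer: 19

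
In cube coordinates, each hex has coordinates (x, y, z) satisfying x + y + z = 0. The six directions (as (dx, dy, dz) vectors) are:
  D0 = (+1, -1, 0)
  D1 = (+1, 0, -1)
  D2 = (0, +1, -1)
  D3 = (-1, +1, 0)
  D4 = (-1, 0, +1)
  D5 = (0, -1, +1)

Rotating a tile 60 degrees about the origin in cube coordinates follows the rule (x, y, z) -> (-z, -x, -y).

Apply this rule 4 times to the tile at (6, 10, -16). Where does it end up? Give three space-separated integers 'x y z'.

Answer: -16 6 10

Derivation:
Start: (6, 10, -16)
Step 1: (6, 10, -16) -> (-(-16), -(6), -(10)) = (16, -6, -10)
Step 2: (16, -6, -10) -> (-(-10), -(16), -(-6)) = (10, -16, 6)
Step 3: (10, -16, 6) -> (-(6), -(10), -(-16)) = (-6, -10, 16)
Step 4: (-6, -10, 16) -> (-(16), -(-6), -(-10)) = (-16, 6, 10)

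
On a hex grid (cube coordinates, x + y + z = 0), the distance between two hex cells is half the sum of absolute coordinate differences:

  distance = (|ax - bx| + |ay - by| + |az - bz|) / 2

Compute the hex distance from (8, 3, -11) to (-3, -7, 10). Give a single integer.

|ax - bx| = |8 - (-3)| = 11
|ay - by| = |3 - (-7)| = 10
|az - bz| = |-11 - 10| = 21
distance = (11 + 10 + 21) / 2 = 42 / 2 = 21

Answer: 21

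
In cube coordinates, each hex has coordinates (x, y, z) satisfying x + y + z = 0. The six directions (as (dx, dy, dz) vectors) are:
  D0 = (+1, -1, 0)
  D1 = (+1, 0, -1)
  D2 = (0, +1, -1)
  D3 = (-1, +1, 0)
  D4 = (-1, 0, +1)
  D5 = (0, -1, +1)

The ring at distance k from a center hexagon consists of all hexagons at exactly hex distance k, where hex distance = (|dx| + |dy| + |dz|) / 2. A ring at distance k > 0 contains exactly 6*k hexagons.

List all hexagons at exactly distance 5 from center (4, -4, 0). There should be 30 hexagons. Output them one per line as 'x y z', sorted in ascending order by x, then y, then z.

Answer: -1 -4 5
-1 -3 4
-1 -2 3
-1 -1 2
-1 0 1
-1 1 0
0 -5 5
0 1 -1
1 -6 5
1 1 -2
2 -7 5
2 1 -3
3 -8 5
3 1 -4
4 -9 5
4 1 -5
5 -9 4
5 0 -5
6 -9 3
6 -1 -5
7 -9 2
7 -2 -5
8 -9 1
8 -3 -5
9 -9 0
9 -8 -1
9 -7 -2
9 -6 -3
9 -5 -4
9 -4 -5

Derivation:
Walk ring at distance 5 from (4, -4, 0):
Start at center + D4*5 = (-1, -4, 5)
  hex 0: (-1, -4, 5)
  hex 1: (0, -5, 5)
  hex 2: (1, -6, 5)
  hex 3: (2, -7, 5)
  hex 4: (3, -8, 5)
  hex 5: (4, -9, 5)
  hex 6: (5, -9, 4)
  hex 7: (6, -9, 3)
  hex 8: (7, -9, 2)
  hex 9: (8, -9, 1)
  hex 10: (9, -9, 0)
  hex 11: (9, -8, -1)
  hex 12: (9, -7, -2)
  hex 13: (9, -6, -3)
  hex 14: (9, -5, -4)
  hex 15: (9, -4, -5)
  hex 16: (8, -3, -5)
  hex 17: (7, -2, -5)
  hex 18: (6, -1, -5)
  hex 19: (5, 0, -5)
  hex 20: (4, 1, -5)
  hex 21: (3, 1, -4)
  hex 22: (2, 1, -3)
  hex 23: (1, 1, -2)
  hex 24: (0, 1, -1)
  hex 25: (-1, 1, 0)
  hex 26: (-1, 0, 1)
  hex 27: (-1, -1, 2)
  hex 28: (-1, -2, 3)
  hex 29: (-1, -3, 4)
Sorted: 30 hexes.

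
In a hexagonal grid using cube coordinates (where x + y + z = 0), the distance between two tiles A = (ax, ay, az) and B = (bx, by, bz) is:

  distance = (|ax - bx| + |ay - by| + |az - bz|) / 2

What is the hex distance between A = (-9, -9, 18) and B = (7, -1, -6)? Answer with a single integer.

Answer: 24

Derivation:
|ax - bx| = |-9 - 7| = 16
|ay - by| = |-9 - (-1)| = 8
|az - bz| = |18 - (-6)| = 24
distance = (16 + 8 + 24) / 2 = 48 / 2 = 24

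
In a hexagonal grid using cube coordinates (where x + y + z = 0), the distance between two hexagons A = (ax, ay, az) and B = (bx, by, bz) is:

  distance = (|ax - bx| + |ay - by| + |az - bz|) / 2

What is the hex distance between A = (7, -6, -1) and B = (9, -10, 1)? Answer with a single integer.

Answer: 4

Derivation:
|ax - bx| = |7 - 9| = 2
|ay - by| = |-6 - (-10)| = 4
|az - bz| = |-1 - 1| = 2
distance = (2 + 4 + 2) / 2 = 8 / 2 = 4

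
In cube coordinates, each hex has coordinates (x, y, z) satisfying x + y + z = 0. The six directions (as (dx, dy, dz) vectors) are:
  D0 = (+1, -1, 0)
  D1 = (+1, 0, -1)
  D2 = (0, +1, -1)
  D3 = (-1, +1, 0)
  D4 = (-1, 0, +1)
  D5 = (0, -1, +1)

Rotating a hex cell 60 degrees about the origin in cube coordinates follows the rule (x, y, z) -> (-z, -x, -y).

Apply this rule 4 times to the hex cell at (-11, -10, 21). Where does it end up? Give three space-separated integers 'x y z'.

Answer: 21 -11 -10

Derivation:
Start: (-11, -10, 21)
Step 1: (-11, -10, 21) -> (-(21), -(-11), -(-10)) = (-21, 11, 10)
Step 2: (-21, 11, 10) -> (-(10), -(-21), -(11)) = (-10, 21, -11)
Step 3: (-10, 21, -11) -> (-(-11), -(-10), -(21)) = (11, 10, -21)
Step 4: (11, 10, -21) -> (-(-21), -(11), -(10)) = (21, -11, -10)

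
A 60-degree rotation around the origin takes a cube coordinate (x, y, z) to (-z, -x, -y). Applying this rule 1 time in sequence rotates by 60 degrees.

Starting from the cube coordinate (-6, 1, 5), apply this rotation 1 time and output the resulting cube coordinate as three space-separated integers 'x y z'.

Start: (-6, 1, 5)
Step 1: (-6, 1, 5) -> (-(5), -(-6), -(1)) = (-5, 6, -1)

Answer: -5 6 -1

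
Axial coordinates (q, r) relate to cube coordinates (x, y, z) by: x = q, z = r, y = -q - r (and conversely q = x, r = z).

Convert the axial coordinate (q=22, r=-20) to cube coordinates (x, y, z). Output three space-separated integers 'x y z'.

x = q = 22
z = r = -20
y = -x - z = -(22) - (-20) = -2

Answer: 22 -2 -20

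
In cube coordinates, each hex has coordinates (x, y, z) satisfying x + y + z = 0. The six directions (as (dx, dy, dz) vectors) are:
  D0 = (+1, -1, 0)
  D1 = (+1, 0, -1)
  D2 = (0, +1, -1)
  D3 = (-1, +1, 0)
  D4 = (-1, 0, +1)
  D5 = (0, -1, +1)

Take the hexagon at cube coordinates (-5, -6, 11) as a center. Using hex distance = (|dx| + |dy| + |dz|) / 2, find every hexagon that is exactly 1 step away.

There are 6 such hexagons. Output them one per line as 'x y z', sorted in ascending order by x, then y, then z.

Walk ring at distance 1 from (-5, -6, 11):
Start at center + D4*1 = (-6, -6, 12)
  hex 0: (-6, -6, 12)
  hex 1: (-5, -7, 12)
  hex 2: (-4, -7, 11)
  hex 3: (-4, -6, 10)
  hex 4: (-5, -5, 10)
  hex 5: (-6, -5, 11)
Sorted: 6 hexes.

Answer: -6 -6 12
-6 -5 11
-5 -7 12
-5 -5 10
-4 -7 11
-4 -6 10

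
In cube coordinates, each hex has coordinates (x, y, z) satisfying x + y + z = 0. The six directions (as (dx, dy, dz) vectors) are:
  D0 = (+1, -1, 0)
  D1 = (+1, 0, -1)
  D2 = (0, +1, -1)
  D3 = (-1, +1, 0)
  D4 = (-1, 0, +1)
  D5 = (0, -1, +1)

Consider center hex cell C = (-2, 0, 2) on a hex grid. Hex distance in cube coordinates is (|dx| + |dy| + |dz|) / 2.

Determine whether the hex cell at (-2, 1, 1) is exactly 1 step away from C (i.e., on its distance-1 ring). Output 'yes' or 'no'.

Answer: yes

Derivation:
|px - cx| = |-2 - (-2)| = 0
|py - cy| = |1 - 0| = 1
|pz - cz| = |1 - 2| = 1
distance = (0+1+1)/2 = 2/2 = 1
radius = 1; distance == radius -> yes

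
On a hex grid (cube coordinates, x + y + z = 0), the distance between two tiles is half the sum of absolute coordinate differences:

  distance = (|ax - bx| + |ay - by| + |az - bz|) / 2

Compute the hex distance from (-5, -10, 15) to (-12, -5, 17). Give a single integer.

|ax - bx| = |-5 - (-12)| = 7
|ay - by| = |-10 - (-5)| = 5
|az - bz| = |15 - 17| = 2
distance = (7 + 5 + 2) / 2 = 14 / 2 = 7

Answer: 7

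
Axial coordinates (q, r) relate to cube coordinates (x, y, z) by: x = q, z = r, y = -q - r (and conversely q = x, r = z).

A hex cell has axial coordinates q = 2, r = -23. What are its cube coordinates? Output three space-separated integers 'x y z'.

Answer: 2 21 -23

Derivation:
x = q = 2
z = r = -23
y = -x - z = -(2) - (-23) = 21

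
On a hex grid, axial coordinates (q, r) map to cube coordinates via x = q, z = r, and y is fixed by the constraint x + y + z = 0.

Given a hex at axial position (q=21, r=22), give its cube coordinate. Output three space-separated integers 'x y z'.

x = q = 21
z = r = 22
y = -x - z = -(21) - (22) = -43

Answer: 21 -43 22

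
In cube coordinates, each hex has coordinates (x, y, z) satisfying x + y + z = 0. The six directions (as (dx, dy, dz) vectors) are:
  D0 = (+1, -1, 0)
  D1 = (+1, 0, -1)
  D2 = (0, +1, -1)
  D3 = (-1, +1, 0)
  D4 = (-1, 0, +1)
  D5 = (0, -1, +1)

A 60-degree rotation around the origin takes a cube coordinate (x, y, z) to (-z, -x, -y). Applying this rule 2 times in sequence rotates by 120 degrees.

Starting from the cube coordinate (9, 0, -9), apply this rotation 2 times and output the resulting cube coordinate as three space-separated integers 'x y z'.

Answer: 0 -9 9

Derivation:
Start: (9, 0, -9)
Step 1: (9, 0, -9) -> (-(-9), -(9), -(0)) = (9, -9, 0)
Step 2: (9, -9, 0) -> (-(0), -(9), -(-9)) = (0, -9, 9)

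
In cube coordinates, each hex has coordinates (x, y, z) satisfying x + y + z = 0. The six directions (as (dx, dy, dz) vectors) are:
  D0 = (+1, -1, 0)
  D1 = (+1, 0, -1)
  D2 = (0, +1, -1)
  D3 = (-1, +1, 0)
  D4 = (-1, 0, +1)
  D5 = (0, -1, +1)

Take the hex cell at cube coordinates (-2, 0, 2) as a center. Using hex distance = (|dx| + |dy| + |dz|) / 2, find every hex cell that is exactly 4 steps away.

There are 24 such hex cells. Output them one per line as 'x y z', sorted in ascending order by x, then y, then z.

Answer: -6 0 6
-6 1 5
-6 2 4
-6 3 3
-6 4 2
-5 -1 6
-5 4 1
-4 -2 6
-4 4 0
-3 -3 6
-3 4 -1
-2 -4 6
-2 4 -2
-1 -4 5
-1 3 -2
0 -4 4
0 2 -2
1 -4 3
1 1 -2
2 -4 2
2 -3 1
2 -2 0
2 -1 -1
2 0 -2

Derivation:
Walk ring at distance 4 from (-2, 0, 2):
Start at center + D4*4 = (-6, 0, 6)
  hex 0: (-6, 0, 6)
  hex 1: (-5, -1, 6)
  hex 2: (-4, -2, 6)
  hex 3: (-3, -3, 6)
  hex 4: (-2, -4, 6)
  hex 5: (-1, -4, 5)
  hex 6: (0, -4, 4)
  hex 7: (1, -4, 3)
  hex 8: (2, -4, 2)
  hex 9: (2, -3, 1)
  hex 10: (2, -2, 0)
  hex 11: (2, -1, -1)
  hex 12: (2, 0, -2)
  hex 13: (1, 1, -2)
  hex 14: (0, 2, -2)
  hex 15: (-1, 3, -2)
  hex 16: (-2, 4, -2)
  hex 17: (-3, 4, -1)
  hex 18: (-4, 4, 0)
  hex 19: (-5, 4, 1)
  hex 20: (-6, 4, 2)
  hex 21: (-6, 3, 3)
  hex 22: (-6, 2, 4)
  hex 23: (-6, 1, 5)
Sorted: 24 hexes.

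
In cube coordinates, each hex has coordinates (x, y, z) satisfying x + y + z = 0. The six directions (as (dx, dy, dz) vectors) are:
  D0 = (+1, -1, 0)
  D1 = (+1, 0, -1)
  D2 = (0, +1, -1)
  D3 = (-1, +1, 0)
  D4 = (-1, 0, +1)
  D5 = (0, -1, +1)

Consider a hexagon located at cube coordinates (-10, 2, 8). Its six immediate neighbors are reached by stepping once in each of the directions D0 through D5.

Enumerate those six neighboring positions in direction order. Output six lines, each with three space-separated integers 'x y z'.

Answer: -9 1 8
-9 2 7
-10 3 7
-11 3 8
-11 2 9
-10 1 9

Derivation:
Center: (-10, 2, 8). Add each direction:
  D0: (-10, 2, 8) + (1, -1, 0) = (-9, 1, 8)
  D1: (-10, 2, 8) + (1, 0, -1) = (-9, 2, 7)
  D2: (-10, 2, 8) + (0, 1, -1) = (-10, 3, 7)
  D3: (-10, 2, 8) + (-1, 1, 0) = (-11, 3, 8)
  D4: (-10, 2, 8) + (-1, 0, 1) = (-11, 2, 9)
  D5: (-10, 2, 8) + (0, -1, 1) = (-10, 1, 9)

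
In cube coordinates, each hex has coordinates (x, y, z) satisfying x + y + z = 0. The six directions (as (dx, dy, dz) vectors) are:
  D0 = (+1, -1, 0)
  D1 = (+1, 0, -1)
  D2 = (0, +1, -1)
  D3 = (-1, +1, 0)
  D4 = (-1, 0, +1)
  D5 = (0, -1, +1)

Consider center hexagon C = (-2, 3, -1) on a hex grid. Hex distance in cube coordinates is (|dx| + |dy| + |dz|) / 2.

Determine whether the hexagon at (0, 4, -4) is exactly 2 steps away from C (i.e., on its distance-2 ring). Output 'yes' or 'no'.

Answer: no

Derivation:
|px - cx| = |0 - (-2)| = 2
|py - cy| = |4 - 3| = 1
|pz - cz| = |-4 - (-1)| = 3
distance = (2+1+3)/2 = 6/2 = 3
radius = 2; distance != radius -> no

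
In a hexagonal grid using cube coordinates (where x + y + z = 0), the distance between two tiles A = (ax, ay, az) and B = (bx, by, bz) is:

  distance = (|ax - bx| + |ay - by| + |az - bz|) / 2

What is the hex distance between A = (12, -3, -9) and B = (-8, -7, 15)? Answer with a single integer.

|ax - bx| = |12 - (-8)| = 20
|ay - by| = |-3 - (-7)| = 4
|az - bz| = |-9 - 15| = 24
distance = (20 + 4 + 24) / 2 = 48 / 2 = 24

Answer: 24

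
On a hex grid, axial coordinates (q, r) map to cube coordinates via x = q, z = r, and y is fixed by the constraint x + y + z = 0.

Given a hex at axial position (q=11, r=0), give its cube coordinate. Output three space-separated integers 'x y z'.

Answer: 11 -11 0

Derivation:
x = q = 11
z = r = 0
y = -x - z = -(11) - (0) = -11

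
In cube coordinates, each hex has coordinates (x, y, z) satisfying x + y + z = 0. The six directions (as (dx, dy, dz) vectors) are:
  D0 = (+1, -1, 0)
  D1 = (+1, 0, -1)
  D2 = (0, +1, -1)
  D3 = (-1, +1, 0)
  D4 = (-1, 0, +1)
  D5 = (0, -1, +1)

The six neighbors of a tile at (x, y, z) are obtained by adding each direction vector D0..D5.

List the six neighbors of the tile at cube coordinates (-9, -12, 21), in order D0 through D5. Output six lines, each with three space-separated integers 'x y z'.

Center: (-9, -12, 21). Add each direction:
  D0: (-9, -12, 21) + (1, -1, 0) = (-8, -13, 21)
  D1: (-9, -12, 21) + (1, 0, -1) = (-8, -12, 20)
  D2: (-9, -12, 21) + (0, 1, -1) = (-9, -11, 20)
  D3: (-9, -12, 21) + (-1, 1, 0) = (-10, -11, 21)
  D4: (-9, -12, 21) + (-1, 0, 1) = (-10, -12, 22)
  D5: (-9, -12, 21) + (0, -1, 1) = (-9, -13, 22)

Answer: -8 -13 21
-8 -12 20
-9 -11 20
-10 -11 21
-10 -12 22
-9 -13 22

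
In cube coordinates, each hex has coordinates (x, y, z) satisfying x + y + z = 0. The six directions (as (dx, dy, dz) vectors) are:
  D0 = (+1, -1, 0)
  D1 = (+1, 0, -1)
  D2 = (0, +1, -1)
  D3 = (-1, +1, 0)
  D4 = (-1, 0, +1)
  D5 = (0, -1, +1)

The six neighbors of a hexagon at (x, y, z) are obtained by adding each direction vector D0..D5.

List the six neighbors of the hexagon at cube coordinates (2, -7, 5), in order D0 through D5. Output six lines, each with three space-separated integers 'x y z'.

Answer: 3 -8 5
3 -7 4
2 -6 4
1 -6 5
1 -7 6
2 -8 6

Derivation:
Center: (2, -7, 5). Add each direction:
  D0: (2, -7, 5) + (1, -1, 0) = (3, -8, 5)
  D1: (2, -7, 5) + (1, 0, -1) = (3, -7, 4)
  D2: (2, -7, 5) + (0, 1, -1) = (2, -6, 4)
  D3: (2, -7, 5) + (-1, 1, 0) = (1, -6, 5)
  D4: (2, -7, 5) + (-1, 0, 1) = (1, -7, 6)
  D5: (2, -7, 5) + (0, -1, 1) = (2, -8, 6)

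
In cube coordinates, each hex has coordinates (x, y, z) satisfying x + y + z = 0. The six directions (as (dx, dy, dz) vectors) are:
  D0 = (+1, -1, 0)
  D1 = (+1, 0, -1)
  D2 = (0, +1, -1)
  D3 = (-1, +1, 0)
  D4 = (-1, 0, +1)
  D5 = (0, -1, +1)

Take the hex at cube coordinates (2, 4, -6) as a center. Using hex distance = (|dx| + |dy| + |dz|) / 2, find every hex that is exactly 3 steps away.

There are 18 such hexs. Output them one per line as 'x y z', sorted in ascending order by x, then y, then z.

Walk ring at distance 3 from (2, 4, -6):
Start at center + D4*3 = (-1, 4, -3)
  hex 0: (-1, 4, -3)
  hex 1: (0, 3, -3)
  hex 2: (1, 2, -3)
  hex 3: (2, 1, -3)
  hex 4: (3, 1, -4)
  hex 5: (4, 1, -5)
  hex 6: (5, 1, -6)
  hex 7: (5, 2, -7)
  hex 8: (5, 3, -8)
  hex 9: (5, 4, -9)
  hex 10: (4, 5, -9)
  hex 11: (3, 6, -9)
  hex 12: (2, 7, -9)
  hex 13: (1, 7, -8)
  hex 14: (0, 7, -7)
  hex 15: (-1, 7, -6)
  hex 16: (-1, 6, -5)
  hex 17: (-1, 5, -4)
Sorted: 18 hexes.

Answer: -1 4 -3
-1 5 -4
-1 6 -5
-1 7 -6
0 3 -3
0 7 -7
1 2 -3
1 7 -8
2 1 -3
2 7 -9
3 1 -4
3 6 -9
4 1 -5
4 5 -9
5 1 -6
5 2 -7
5 3 -8
5 4 -9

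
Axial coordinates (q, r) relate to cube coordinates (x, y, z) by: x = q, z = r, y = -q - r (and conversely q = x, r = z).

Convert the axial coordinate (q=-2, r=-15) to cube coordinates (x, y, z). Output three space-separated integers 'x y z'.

x = q = -2
z = r = -15
y = -x - z = -(-2) - (-15) = 17

Answer: -2 17 -15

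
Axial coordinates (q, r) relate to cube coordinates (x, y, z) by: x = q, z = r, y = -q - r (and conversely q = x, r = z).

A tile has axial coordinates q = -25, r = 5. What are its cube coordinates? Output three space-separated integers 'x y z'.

x = q = -25
z = r = 5
y = -x - z = -(-25) - (5) = 20

Answer: -25 20 5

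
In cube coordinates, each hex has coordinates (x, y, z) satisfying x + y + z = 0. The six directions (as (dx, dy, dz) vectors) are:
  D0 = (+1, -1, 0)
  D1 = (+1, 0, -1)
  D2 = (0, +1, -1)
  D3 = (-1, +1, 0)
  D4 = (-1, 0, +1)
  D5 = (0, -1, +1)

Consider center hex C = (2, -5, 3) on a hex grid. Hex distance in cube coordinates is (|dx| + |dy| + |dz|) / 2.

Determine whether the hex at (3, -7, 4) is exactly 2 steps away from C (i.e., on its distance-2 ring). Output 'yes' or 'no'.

|px - cx| = |3 - 2| = 1
|py - cy| = |-7 - (-5)| = 2
|pz - cz| = |4 - 3| = 1
distance = (1+2+1)/2 = 4/2 = 2
radius = 2; distance == radius -> yes

Answer: yes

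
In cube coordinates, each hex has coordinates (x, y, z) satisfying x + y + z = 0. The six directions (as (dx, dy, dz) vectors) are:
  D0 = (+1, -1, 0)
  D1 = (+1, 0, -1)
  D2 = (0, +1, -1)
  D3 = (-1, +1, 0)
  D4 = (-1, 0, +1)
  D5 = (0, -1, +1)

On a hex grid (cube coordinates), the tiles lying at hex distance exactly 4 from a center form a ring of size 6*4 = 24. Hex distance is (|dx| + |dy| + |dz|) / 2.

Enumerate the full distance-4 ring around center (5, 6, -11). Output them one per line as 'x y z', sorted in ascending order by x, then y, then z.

Walk ring at distance 4 from (5, 6, -11):
Start at center + D4*4 = (1, 6, -7)
  hex 0: (1, 6, -7)
  hex 1: (2, 5, -7)
  hex 2: (3, 4, -7)
  hex 3: (4, 3, -7)
  hex 4: (5, 2, -7)
  hex 5: (6, 2, -8)
  hex 6: (7, 2, -9)
  hex 7: (8, 2, -10)
  hex 8: (9, 2, -11)
  hex 9: (9, 3, -12)
  hex 10: (9, 4, -13)
  hex 11: (9, 5, -14)
  hex 12: (9, 6, -15)
  hex 13: (8, 7, -15)
  hex 14: (7, 8, -15)
  hex 15: (6, 9, -15)
  hex 16: (5, 10, -15)
  hex 17: (4, 10, -14)
  hex 18: (3, 10, -13)
  hex 19: (2, 10, -12)
  hex 20: (1, 10, -11)
  hex 21: (1, 9, -10)
  hex 22: (1, 8, -9)
  hex 23: (1, 7, -8)
Sorted: 24 hexes.

Answer: 1 6 -7
1 7 -8
1 8 -9
1 9 -10
1 10 -11
2 5 -7
2 10 -12
3 4 -7
3 10 -13
4 3 -7
4 10 -14
5 2 -7
5 10 -15
6 2 -8
6 9 -15
7 2 -9
7 8 -15
8 2 -10
8 7 -15
9 2 -11
9 3 -12
9 4 -13
9 5 -14
9 6 -15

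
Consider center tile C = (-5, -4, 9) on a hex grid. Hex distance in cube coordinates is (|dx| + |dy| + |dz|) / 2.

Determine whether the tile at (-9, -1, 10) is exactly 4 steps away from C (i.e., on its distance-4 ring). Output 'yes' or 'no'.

|px - cx| = |-9 - (-5)| = 4
|py - cy| = |-1 - (-4)| = 3
|pz - cz| = |10 - 9| = 1
distance = (4+3+1)/2 = 8/2 = 4
radius = 4; distance == radius -> yes

Answer: yes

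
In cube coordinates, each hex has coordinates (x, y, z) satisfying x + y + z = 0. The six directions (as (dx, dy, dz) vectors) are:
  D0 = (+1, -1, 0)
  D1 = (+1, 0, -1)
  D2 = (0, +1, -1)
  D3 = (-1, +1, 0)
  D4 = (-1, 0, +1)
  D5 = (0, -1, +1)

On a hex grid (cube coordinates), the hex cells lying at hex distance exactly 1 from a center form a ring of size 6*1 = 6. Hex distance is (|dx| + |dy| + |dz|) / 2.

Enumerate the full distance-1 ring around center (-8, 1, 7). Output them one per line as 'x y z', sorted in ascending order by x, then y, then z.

Walk ring at distance 1 from (-8, 1, 7):
Start at center + D4*1 = (-9, 1, 8)
  hex 0: (-9, 1, 8)
  hex 1: (-8, 0, 8)
  hex 2: (-7, 0, 7)
  hex 3: (-7, 1, 6)
  hex 4: (-8, 2, 6)
  hex 5: (-9, 2, 7)
Sorted: 6 hexes.

Answer: -9 1 8
-9 2 7
-8 0 8
-8 2 6
-7 0 7
-7 1 6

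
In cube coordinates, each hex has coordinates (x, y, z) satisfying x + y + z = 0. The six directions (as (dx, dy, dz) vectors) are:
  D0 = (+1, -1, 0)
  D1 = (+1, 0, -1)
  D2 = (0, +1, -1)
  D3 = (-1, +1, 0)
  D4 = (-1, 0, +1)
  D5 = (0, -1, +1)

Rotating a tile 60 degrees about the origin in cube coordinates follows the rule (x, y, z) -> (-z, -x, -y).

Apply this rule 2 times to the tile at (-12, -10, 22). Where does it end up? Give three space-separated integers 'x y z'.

Answer: -10 22 -12

Derivation:
Start: (-12, -10, 22)
Step 1: (-12, -10, 22) -> (-(22), -(-12), -(-10)) = (-22, 12, 10)
Step 2: (-22, 12, 10) -> (-(10), -(-22), -(12)) = (-10, 22, -12)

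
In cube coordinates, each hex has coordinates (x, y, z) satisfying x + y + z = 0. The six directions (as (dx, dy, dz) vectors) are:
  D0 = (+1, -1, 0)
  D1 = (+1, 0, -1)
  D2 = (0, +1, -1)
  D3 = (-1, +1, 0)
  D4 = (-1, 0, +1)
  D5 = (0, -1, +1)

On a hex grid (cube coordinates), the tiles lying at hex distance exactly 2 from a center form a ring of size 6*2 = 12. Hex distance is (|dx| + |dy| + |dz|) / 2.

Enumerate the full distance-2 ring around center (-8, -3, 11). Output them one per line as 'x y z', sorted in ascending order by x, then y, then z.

Walk ring at distance 2 from (-8, -3, 11):
Start at center + D4*2 = (-10, -3, 13)
  hex 0: (-10, -3, 13)
  hex 1: (-9, -4, 13)
  hex 2: (-8, -5, 13)
  hex 3: (-7, -5, 12)
  hex 4: (-6, -5, 11)
  hex 5: (-6, -4, 10)
  hex 6: (-6, -3, 9)
  hex 7: (-7, -2, 9)
  hex 8: (-8, -1, 9)
  hex 9: (-9, -1, 10)
  hex 10: (-10, -1, 11)
  hex 11: (-10, -2, 12)
Sorted: 12 hexes.

Answer: -10 -3 13
-10 -2 12
-10 -1 11
-9 -4 13
-9 -1 10
-8 -5 13
-8 -1 9
-7 -5 12
-7 -2 9
-6 -5 11
-6 -4 10
-6 -3 9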